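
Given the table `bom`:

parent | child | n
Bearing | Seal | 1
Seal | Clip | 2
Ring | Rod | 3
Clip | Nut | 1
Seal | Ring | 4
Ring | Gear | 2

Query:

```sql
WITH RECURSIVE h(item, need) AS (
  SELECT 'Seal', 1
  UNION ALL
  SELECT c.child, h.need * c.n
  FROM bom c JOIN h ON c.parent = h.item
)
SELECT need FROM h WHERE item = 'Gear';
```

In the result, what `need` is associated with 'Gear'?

Base: (Seal, need=1).
Iteration 1: components of {Seal} -> Clip = 1*2 = 2, Ring = 1*4 = 4.
Iteration 2: components of {Clip,Ring} -> Gear = 4*2 = 8, Nut = 2*1 = 2, Rod = 4*3 = 12.
Iteration 3: no further components; recursion stops.

8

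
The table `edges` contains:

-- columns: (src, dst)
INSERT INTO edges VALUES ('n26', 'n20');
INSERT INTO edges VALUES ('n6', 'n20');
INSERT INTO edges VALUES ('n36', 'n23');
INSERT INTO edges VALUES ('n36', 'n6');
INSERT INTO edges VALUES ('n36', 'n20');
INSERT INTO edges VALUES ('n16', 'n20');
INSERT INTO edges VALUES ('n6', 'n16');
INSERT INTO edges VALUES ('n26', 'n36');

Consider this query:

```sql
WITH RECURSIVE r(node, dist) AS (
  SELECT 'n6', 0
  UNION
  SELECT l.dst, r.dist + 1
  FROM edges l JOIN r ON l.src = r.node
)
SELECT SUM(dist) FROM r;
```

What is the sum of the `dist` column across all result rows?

Base: (n6, dist=0).
Iteration 1: edges from {n6} -> (n16, dist=1), (n20, dist=1).
Iteration 2: edges from {n16,n20} -> (n20, dist=2).
Iteration 3: no outgoing edges from {n20}; recursion stops.
SUM(dist) = 0 + 1 + 1 + 2 = 4.

4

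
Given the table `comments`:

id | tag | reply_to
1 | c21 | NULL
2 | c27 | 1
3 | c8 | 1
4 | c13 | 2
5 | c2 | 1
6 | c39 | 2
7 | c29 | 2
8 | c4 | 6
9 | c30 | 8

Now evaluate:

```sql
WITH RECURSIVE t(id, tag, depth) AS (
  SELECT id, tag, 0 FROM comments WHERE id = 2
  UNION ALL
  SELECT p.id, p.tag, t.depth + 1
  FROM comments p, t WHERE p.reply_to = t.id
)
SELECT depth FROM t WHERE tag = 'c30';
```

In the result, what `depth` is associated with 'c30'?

Base: id=2 (c27) at depth 0.
Iteration 1: rows with reply_to in {2} -> c13 (id 4, depth 1), c39 (id 6, depth 1), c29 (id 7, depth 1).
Iteration 2: rows with reply_to in {4,6,7} -> c4 (id 8, depth 2).
Iteration 3: rows with reply_to in {8} -> c30 (id 9, depth 3).
Iteration 4: no rows with reply_to in {9}; recursion stops.

3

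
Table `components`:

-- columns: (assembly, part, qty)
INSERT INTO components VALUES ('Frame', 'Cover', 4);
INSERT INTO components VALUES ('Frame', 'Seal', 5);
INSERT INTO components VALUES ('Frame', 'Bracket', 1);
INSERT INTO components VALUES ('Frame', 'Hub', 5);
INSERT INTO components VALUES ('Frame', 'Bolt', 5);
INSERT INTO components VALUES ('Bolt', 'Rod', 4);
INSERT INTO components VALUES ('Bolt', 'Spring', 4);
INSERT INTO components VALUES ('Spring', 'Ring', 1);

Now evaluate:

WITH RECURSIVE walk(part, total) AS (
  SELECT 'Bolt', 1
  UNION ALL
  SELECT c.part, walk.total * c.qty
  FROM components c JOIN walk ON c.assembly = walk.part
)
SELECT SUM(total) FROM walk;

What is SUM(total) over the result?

Base: (Bolt, total=1).
Iteration 1: components of {Bolt} -> Rod = 1*4 = 4, Spring = 1*4 = 4.
Iteration 2: components of {Rod,Spring} -> Ring = 4*1 = 4.
Iteration 3: no further components; recursion stops.
SUM(total) = 1 + 4 + 4 + 4 = 13.

13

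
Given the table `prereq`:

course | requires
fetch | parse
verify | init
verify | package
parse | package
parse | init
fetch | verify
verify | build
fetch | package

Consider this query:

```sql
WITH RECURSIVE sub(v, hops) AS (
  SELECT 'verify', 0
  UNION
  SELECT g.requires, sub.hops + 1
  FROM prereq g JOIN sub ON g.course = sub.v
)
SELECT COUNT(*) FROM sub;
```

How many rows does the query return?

4

Base: (verify, hops=0).
Iteration 1: edges from {verify} -> (build, hops=1), (init, hops=1), (package, hops=1).
Iteration 2: no outgoing edges from {build,init,package}; recursion stops.
Total rows emitted: 4.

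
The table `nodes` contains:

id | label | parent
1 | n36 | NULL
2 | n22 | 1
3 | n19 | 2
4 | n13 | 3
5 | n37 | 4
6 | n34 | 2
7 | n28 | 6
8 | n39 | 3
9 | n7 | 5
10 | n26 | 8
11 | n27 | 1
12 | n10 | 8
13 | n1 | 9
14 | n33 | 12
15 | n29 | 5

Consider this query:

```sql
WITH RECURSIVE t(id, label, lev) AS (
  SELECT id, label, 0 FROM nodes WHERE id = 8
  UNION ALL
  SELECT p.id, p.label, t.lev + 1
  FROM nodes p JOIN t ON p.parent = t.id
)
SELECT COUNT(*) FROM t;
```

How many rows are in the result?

4

Base: id=8 (n39) at lev 0.
Iteration 1: rows with parent in {8} -> n26 (id 10, lev 1), n10 (id 12, lev 1).
Iteration 2: rows with parent in {10,12} -> n33 (id 14, lev 2).
Iteration 3: no rows with parent in {14}; recursion stops.
Total rows emitted: 4.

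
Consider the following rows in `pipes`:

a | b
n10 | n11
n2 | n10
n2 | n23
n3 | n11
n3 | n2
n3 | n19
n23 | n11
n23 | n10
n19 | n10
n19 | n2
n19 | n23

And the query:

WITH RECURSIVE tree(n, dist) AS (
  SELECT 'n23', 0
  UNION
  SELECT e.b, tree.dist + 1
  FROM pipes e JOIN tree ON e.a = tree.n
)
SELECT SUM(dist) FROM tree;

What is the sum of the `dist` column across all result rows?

Base: (n23, dist=0).
Iteration 1: edges from {n23} -> (n10, dist=1), (n11, dist=1).
Iteration 2: edges from {n10,n11} -> (n11, dist=2).
Iteration 3: no outgoing edges from {n11}; recursion stops.
SUM(dist) = 0 + 1 + 1 + 2 = 4.

4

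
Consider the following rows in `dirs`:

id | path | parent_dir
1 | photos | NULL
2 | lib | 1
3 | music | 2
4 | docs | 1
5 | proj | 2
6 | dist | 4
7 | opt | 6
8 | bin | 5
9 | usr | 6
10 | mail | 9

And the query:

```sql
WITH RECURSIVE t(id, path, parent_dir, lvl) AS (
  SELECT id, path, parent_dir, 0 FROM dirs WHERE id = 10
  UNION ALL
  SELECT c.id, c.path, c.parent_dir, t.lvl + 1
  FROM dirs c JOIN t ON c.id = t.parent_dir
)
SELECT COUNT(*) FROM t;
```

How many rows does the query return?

Base: id=10 (mail), parent_dir=9, lvl 0.
Iteration 1: join on id=9 -> usr (id 9, parent_dir=6, lvl 1).
Iteration 2: join on id=6 -> dist (id 6, parent_dir=4, lvl 2).
Iteration 3: join on id=4 -> docs (id 4, parent_dir=1, lvl 3).
Iteration 4: join on id=1 -> photos (id 1, parent_dir=NULL, lvl 4).
Iteration 5: parent_dir is NULL; no match; recursion stops.
Total rows emitted: 5.

5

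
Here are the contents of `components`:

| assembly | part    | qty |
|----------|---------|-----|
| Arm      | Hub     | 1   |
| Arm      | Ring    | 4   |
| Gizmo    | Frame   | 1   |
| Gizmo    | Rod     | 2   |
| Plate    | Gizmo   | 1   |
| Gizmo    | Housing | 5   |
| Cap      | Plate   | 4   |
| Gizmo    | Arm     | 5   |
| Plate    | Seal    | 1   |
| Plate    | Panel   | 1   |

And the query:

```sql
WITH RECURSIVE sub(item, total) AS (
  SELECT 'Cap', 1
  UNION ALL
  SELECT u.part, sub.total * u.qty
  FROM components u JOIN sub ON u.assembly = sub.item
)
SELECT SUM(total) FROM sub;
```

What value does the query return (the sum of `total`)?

169

Base: (Cap, total=1).
Iteration 1: components of {Cap} -> Plate = 1*4 = 4.
Iteration 2: components of {Plate} -> Gizmo = 4*1 = 4, Panel = 4*1 = 4, Seal = 4*1 = 4.
Iteration 3: components of {Gizmo,Panel,Seal} -> Arm = 4*5 = 20, Frame = 4*1 = 4, Housing = 4*5 = 20, Rod = 4*2 = 8.
Iteration 4: components of {Arm,Frame,Housing,Rod} -> Hub = 20*1 = 20, Ring = 20*4 = 80.
Iteration 5: no further components; recursion stops.
SUM(total) = 1 + 4 + 4 + 4 + 4 + 20 + 4 + 8 + 20 + 80 + 20 = 169.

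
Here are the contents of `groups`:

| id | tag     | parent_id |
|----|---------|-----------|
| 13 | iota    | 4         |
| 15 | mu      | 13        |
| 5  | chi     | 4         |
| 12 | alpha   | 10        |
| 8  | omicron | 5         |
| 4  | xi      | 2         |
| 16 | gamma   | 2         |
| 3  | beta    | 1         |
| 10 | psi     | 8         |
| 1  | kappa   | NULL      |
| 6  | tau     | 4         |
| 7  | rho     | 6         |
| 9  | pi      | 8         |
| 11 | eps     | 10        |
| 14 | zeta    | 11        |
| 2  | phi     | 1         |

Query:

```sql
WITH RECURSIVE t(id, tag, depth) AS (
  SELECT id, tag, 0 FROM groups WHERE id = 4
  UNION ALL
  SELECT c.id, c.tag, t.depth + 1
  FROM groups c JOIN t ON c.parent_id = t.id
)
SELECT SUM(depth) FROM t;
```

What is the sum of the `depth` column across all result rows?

Base: id=4 (xi) at depth 0.
Iteration 1: rows with parent_id in {4} -> chi (id 5, depth 1), tau (id 6, depth 1), iota (id 13, depth 1).
Iteration 2: rows with parent_id in {5,6,13} -> rho (id 7, depth 2), omicron (id 8, depth 2), mu (id 15, depth 2).
Iteration 3: rows with parent_id in {7,8,15} -> pi (id 9, depth 3), psi (id 10, depth 3).
Iteration 4: rows with parent_id in {9,10} -> eps (id 11, depth 4), alpha (id 12, depth 4).
Iteration 5: rows with parent_id in {11,12} -> zeta (id 14, depth 5).
Iteration 6: no rows with parent_id in {14}; recursion stops.
SUM(depth) = 0 + 1 + 1 + 1 + 2 + 2 + 2 + 3 + 3 + 4 + 4 + 5 = 28.

28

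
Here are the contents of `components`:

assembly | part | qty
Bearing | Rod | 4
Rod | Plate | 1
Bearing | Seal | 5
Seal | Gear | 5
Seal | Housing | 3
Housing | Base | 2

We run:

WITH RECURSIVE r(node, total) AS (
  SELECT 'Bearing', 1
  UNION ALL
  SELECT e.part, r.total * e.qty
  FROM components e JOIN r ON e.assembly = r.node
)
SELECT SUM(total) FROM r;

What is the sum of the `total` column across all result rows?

84

Base: (Bearing, total=1).
Iteration 1: components of {Bearing} -> Rod = 1*4 = 4, Seal = 1*5 = 5.
Iteration 2: components of {Rod,Seal} -> Gear = 5*5 = 25, Housing = 5*3 = 15, Plate = 4*1 = 4.
Iteration 3: components of {Gear,Housing,Plate} -> Base = 15*2 = 30.
Iteration 4: no further components; recursion stops.
SUM(total) = 1 + 4 + 5 + 4 + 25 + 15 + 30 = 84.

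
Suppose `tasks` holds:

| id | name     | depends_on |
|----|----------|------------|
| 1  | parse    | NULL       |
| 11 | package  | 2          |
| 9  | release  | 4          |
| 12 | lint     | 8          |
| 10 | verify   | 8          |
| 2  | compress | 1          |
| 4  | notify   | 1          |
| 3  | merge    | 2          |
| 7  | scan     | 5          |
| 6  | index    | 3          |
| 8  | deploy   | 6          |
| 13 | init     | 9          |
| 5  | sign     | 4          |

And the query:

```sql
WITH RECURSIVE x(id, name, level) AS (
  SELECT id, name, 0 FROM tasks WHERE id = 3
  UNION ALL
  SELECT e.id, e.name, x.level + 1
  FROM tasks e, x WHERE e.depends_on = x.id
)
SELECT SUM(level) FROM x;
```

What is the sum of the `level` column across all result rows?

Base: id=3 (merge) at level 0.
Iteration 1: rows with depends_on in {3} -> index (id 6, level 1).
Iteration 2: rows with depends_on in {6} -> deploy (id 8, level 2).
Iteration 3: rows with depends_on in {8} -> verify (id 10, level 3), lint (id 12, level 3).
Iteration 4: no rows with depends_on in {10,12}; recursion stops.
SUM(level) = 0 + 1 + 2 + 3 + 3 = 9.

9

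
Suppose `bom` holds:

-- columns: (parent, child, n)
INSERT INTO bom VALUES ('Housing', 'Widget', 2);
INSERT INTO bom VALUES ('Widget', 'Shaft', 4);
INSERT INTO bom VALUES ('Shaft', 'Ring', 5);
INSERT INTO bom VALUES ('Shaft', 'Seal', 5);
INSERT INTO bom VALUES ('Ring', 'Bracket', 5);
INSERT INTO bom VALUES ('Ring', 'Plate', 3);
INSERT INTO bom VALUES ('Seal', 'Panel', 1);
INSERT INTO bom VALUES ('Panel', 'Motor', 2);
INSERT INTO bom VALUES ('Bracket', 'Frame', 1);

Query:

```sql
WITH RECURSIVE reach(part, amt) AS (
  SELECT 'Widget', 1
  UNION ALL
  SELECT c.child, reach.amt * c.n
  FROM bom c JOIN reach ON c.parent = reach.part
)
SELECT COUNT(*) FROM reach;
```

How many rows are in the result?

Base: (Widget, amt=1).
Iteration 1: components of {Widget} -> Shaft = 1*4 = 4.
Iteration 2: components of {Shaft} -> Ring = 4*5 = 20, Seal = 4*5 = 20.
Iteration 3: components of {Ring,Seal} -> Bracket = 20*5 = 100, Panel = 20*1 = 20, Plate = 20*3 = 60.
Iteration 4: components of {Bracket,Panel,Plate} -> Frame = 100*1 = 100, Motor = 20*2 = 40.
Iteration 5: no further components; recursion stops.
Total rows emitted: 9.

9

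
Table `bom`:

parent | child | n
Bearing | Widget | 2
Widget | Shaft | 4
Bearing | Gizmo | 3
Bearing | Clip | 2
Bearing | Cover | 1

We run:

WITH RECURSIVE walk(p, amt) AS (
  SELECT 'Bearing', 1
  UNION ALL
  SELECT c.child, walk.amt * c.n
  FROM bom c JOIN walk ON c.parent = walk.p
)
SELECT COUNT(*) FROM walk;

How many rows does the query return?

6

Base: (Bearing, amt=1).
Iteration 1: components of {Bearing} -> Clip = 1*2 = 2, Cover = 1*1 = 1, Gizmo = 1*3 = 3, Widget = 1*2 = 2.
Iteration 2: components of {Clip,Cover,Gizmo,Widget} -> Shaft = 2*4 = 8.
Iteration 3: no further components; recursion stops.
Total rows emitted: 6.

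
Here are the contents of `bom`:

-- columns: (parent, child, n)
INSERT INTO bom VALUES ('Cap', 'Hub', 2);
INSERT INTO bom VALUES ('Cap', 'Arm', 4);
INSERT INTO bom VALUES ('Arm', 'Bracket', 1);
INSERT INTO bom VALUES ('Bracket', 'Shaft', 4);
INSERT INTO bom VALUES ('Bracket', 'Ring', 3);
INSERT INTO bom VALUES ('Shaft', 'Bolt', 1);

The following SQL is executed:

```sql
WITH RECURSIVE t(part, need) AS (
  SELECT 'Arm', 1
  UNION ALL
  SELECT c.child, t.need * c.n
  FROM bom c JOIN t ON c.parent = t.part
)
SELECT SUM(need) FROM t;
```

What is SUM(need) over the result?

13

Base: (Arm, need=1).
Iteration 1: components of {Arm} -> Bracket = 1*1 = 1.
Iteration 2: components of {Bracket} -> Ring = 1*3 = 3, Shaft = 1*4 = 4.
Iteration 3: components of {Ring,Shaft} -> Bolt = 4*1 = 4.
Iteration 4: no further components; recursion stops.
SUM(need) = 1 + 1 + 4 + 3 + 4 = 13.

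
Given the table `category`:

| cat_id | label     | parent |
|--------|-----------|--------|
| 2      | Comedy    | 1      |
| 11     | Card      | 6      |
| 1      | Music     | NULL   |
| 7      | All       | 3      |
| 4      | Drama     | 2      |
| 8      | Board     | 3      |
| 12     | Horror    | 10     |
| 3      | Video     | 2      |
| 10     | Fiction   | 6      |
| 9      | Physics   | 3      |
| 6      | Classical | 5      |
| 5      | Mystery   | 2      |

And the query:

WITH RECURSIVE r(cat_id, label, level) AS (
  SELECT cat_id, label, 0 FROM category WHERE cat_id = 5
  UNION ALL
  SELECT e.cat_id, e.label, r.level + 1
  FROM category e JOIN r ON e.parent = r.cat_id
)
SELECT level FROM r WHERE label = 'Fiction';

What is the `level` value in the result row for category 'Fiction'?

2

Base: cat_id=5 (Mystery) at level 0.
Iteration 1: rows with parent in {5} -> Classical (id 6, level 1).
Iteration 2: rows with parent in {6} -> Fiction (id 10, level 2), Card (id 11, level 2).
Iteration 3: rows with parent in {10,11} -> Horror (id 12, level 3).
Iteration 4: no rows with parent in {12}; recursion stops.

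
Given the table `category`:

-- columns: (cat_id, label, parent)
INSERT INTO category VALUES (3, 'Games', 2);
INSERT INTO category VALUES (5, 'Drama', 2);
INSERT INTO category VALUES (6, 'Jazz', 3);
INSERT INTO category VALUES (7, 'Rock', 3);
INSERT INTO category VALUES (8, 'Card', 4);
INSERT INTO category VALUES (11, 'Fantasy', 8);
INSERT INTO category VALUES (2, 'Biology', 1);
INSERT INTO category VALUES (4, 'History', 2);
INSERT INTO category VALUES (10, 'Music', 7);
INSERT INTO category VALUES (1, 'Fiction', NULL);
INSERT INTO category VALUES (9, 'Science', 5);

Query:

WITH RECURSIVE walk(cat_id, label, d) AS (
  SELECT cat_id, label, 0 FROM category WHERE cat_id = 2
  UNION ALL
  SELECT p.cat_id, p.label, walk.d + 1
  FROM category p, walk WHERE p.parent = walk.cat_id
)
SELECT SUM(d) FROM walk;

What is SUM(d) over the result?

Base: cat_id=2 (Biology) at d 0.
Iteration 1: rows with parent in {2} -> Games (id 3, d 1), History (id 4, d 1), Drama (id 5, d 1).
Iteration 2: rows with parent in {3,4,5} -> Jazz (id 6, d 2), Rock (id 7, d 2), Card (id 8, d 2), Science (id 9, d 2).
Iteration 3: rows with parent in {6,7,8,9} -> Music (id 10, d 3), Fantasy (id 11, d 3).
Iteration 4: no rows with parent in {10,11}; recursion stops.
SUM(d) = 0 + 1 + 1 + 1 + 2 + 2 + 2 + 2 + 3 + 3 = 17.

17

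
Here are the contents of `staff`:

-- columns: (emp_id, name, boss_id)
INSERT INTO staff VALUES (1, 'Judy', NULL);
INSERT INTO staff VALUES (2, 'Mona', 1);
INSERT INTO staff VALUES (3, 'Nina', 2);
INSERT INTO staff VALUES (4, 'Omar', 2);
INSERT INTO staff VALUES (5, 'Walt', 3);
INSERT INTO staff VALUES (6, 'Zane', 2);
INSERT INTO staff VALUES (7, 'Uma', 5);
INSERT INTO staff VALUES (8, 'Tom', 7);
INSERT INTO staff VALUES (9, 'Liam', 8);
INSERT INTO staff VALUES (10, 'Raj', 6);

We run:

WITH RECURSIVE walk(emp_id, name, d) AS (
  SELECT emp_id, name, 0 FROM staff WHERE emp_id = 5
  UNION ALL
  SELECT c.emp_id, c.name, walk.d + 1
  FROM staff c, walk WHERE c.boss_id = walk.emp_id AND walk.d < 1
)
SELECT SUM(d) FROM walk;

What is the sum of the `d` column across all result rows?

Base: emp_id=5 (Walt) at d 0.
Iteration 1: rows with boss_id in {5} -> Uma (id 7, d 1).
Iteration 2: d < 1 fails for all current rows; recursion stops.
SUM(d) = 0 + 1 = 1.

1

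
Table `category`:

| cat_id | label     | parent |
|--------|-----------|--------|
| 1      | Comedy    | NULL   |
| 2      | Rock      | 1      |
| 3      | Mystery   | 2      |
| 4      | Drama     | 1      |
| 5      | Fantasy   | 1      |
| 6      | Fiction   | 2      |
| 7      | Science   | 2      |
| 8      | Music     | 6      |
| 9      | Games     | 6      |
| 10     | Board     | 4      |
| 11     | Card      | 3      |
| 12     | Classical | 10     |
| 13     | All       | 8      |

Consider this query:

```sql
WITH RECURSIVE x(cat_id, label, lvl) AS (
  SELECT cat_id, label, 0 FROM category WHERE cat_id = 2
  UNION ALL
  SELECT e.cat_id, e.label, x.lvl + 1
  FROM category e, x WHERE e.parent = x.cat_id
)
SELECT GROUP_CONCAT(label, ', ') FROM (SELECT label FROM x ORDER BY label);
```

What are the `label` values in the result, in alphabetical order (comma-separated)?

Base: cat_id=2 (Rock) at lvl 0.
Iteration 1: rows with parent in {2} -> Mystery (id 3, lvl 1), Fiction (id 6, lvl 1), Science (id 7, lvl 1).
Iteration 2: rows with parent in {3,6,7} -> Music (id 8, lvl 2), Games (id 9, lvl 2), Card (id 11, lvl 2).
Iteration 3: rows with parent in {8,9,11} -> All (id 13, lvl 3).
Iteration 4: no rows with parent in {13}; recursion stops.

All, Card, Fiction, Games, Music, Mystery, Rock, Science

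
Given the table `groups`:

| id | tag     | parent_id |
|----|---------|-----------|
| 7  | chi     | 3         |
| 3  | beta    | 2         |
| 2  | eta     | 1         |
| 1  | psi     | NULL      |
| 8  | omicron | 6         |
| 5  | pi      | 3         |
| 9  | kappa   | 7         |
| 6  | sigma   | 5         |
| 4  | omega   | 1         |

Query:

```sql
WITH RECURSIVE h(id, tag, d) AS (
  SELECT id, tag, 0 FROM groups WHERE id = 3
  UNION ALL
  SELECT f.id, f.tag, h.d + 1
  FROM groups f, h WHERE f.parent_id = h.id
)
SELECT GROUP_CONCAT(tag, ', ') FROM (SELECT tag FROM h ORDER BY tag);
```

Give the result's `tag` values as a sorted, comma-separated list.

Base: id=3 (beta) at d 0.
Iteration 1: rows with parent_id in {3} -> pi (id 5, d 1), chi (id 7, d 1).
Iteration 2: rows with parent_id in {5,7} -> sigma (id 6, d 2), kappa (id 9, d 2).
Iteration 3: rows with parent_id in {6,9} -> omicron (id 8, d 3).
Iteration 4: no rows with parent_id in {8}; recursion stops.

beta, chi, kappa, omicron, pi, sigma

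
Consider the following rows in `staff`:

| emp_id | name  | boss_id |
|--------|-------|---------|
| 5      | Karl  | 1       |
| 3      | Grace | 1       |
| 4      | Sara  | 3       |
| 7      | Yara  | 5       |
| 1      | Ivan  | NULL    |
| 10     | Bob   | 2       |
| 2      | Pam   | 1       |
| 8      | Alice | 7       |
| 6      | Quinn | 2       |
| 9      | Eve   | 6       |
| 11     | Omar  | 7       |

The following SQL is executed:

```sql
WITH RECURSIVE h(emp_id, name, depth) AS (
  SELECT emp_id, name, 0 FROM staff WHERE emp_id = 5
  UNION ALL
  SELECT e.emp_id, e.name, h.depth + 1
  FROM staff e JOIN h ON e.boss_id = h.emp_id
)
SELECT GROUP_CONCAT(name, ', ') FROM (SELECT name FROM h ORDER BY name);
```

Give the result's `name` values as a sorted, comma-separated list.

Base: emp_id=5 (Karl) at depth 0.
Iteration 1: rows with boss_id in {5} -> Yara (id 7, depth 1).
Iteration 2: rows with boss_id in {7} -> Alice (id 8, depth 2), Omar (id 11, depth 2).
Iteration 3: no rows with boss_id in {8,11}; recursion stops.

Alice, Karl, Omar, Yara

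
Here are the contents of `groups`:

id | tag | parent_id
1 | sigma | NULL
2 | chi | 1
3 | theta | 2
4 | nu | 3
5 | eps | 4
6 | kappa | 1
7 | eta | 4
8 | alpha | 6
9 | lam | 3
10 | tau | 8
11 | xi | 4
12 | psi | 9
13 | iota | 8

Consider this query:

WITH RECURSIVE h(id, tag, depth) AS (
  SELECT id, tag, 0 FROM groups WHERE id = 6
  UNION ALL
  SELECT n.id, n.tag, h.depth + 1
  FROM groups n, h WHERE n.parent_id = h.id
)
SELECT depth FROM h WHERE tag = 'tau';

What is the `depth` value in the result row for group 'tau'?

Base: id=6 (kappa) at depth 0.
Iteration 1: rows with parent_id in {6} -> alpha (id 8, depth 1).
Iteration 2: rows with parent_id in {8} -> tau (id 10, depth 2), iota (id 13, depth 2).
Iteration 3: no rows with parent_id in {10,13}; recursion stops.

2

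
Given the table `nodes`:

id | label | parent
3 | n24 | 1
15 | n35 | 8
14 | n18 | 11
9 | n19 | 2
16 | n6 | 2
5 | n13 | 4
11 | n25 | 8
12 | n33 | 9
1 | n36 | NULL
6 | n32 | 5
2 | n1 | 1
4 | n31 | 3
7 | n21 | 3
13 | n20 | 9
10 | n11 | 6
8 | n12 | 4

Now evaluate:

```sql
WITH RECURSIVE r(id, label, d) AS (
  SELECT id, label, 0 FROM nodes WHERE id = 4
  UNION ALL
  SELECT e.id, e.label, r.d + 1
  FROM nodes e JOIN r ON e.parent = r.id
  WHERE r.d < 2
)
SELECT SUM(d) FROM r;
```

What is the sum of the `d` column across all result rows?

8

Base: id=4 (n31) at d 0.
Iteration 1: rows with parent in {4} -> n13 (id 5, d 1), n12 (id 8, d 1).
Iteration 2: rows with parent in {5,8} -> n32 (id 6, d 2), n25 (id 11, d 2), n35 (id 15, d 2).
Iteration 3: d < 2 fails for all current rows; recursion stops.
SUM(d) = 0 + 1 + 1 + 2 + 2 + 2 = 8.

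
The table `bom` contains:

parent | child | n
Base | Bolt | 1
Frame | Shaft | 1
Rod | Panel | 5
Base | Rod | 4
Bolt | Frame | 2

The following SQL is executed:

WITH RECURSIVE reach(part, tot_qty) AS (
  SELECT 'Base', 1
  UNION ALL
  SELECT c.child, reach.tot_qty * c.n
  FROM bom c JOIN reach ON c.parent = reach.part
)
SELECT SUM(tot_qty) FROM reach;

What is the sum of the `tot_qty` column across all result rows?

30

Base: (Base, tot_qty=1).
Iteration 1: components of {Base} -> Bolt = 1*1 = 1, Rod = 1*4 = 4.
Iteration 2: components of {Bolt,Rod} -> Frame = 1*2 = 2, Panel = 4*5 = 20.
Iteration 3: components of {Frame,Panel} -> Shaft = 2*1 = 2.
Iteration 4: no further components; recursion stops.
SUM(tot_qty) = 1 + 4 + 1 + 20 + 2 + 2 = 30.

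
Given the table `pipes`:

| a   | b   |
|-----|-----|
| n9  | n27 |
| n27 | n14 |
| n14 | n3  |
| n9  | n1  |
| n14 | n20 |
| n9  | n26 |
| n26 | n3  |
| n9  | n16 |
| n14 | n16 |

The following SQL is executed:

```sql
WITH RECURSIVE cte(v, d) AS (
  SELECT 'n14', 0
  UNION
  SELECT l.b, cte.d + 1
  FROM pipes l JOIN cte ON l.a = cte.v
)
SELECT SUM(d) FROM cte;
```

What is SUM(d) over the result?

3

Base: (n14, d=0).
Iteration 1: edges from {n14} -> (n16, d=1), (n20, d=1), (n3, d=1).
Iteration 2: no outgoing edges from {n16,n20,n3}; recursion stops.
SUM(d) = 0 + 1 + 1 + 1 = 3.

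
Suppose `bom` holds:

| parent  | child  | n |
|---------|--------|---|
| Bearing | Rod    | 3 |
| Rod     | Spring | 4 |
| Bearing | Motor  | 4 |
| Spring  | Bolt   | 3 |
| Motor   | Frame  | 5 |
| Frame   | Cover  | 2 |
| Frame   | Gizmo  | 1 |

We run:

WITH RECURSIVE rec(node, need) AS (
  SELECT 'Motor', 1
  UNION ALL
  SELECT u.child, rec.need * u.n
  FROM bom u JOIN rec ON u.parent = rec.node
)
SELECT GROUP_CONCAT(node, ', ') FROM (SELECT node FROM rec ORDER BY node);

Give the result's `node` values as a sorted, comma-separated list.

Cover, Frame, Gizmo, Motor

Base: (Motor, need=1).
Iteration 1: components of {Motor} -> Frame = 1*5 = 5.
Iteration 2: components of {Frame} -> Cover = 5*2 = 10, Gizmo = 5*1 = 5.
Iteration 3: no further components; recursion stops.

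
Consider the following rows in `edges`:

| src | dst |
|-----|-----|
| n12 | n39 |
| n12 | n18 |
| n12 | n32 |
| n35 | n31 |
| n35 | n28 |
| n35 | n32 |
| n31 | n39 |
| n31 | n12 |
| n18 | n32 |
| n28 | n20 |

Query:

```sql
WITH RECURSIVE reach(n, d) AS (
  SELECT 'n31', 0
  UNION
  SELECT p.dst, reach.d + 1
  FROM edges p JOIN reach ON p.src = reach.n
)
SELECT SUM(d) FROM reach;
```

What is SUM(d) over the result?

Base: (n31, d=0).
Iteration 1: edges from {n31} -> (n12, d=1), (n39, d=1).
Iteration 2: edges from {n12,n39} -> (n18, d=2), (n32, d=2), (n39, d=2).
Iteration 3: edges from {n18,n32,n39} -> (n32, d=3).
Iteration 4: no outgoing edges from {n32}; recursion stops.
SUM(d) = 0 + 1 + 1 + 2 + 2 + 2 + 3 = 11.

11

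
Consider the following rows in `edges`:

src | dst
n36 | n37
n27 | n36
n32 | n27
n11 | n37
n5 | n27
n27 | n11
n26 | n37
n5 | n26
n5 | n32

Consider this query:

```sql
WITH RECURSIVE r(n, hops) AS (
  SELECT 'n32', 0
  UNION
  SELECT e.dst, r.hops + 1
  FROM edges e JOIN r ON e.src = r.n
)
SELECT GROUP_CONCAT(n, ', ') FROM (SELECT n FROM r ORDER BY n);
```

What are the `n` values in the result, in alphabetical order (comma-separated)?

Base: (n32, hops=0).
Iteration 1: edges from {n32} -> (n27, hops=1).
Iteration 2: edges from {n27} -> (n11, hops=2), (n36, hops=2).
Iteration 3: edges from {n11,n36} -> (n37, hops=3). [UNION drops 1 duplicate row(s)]
Iteration 4: no outgoing edges from {n37}; recursion stops.

n11, n27, n32, n36, n37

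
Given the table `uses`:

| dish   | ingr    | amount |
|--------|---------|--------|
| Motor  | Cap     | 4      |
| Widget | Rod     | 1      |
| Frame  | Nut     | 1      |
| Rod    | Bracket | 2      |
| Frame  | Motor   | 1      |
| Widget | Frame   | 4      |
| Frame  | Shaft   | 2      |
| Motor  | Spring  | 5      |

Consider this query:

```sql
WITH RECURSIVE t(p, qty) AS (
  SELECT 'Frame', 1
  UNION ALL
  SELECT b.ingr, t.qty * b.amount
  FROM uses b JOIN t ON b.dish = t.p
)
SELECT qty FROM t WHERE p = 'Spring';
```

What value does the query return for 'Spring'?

Base: (Frame, qty=1).
Iteration 1: components of {Frame} -> Motor = 1*1 = 1, Nut = 1*1 = 1, Shaft = 1*2 = 2.
Iteration 2: components of {Motor,Nut,Shaft} -> Cap = 1*4 = 4, Spring = 1*5 = 5.
Iteration 3: no further components; recursion stops.

5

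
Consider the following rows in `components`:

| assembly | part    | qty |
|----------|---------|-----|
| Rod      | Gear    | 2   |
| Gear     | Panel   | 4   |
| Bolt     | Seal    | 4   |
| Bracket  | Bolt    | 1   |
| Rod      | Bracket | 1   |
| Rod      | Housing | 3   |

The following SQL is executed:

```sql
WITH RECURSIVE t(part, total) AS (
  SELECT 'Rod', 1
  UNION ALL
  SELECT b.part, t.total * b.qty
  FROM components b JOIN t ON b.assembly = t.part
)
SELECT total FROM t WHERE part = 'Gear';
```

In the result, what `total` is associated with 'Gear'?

2

Base: (Rod, total=1).
Iteration 1: components of {Rod} -> Bracket = 1*1 = 1, Gear = 1*2 = 2, Housing = 1*3 = 3.
Iteration 2: components of {Bracket,Gear,Housing} -> Bolt = 1*1 = 1, Panel = 2*4 = 8.
Iteration 3: components of {Bolt,Panel} -> Seal = 1*4 = 4.
Iteration 4: no further components; recursion stops.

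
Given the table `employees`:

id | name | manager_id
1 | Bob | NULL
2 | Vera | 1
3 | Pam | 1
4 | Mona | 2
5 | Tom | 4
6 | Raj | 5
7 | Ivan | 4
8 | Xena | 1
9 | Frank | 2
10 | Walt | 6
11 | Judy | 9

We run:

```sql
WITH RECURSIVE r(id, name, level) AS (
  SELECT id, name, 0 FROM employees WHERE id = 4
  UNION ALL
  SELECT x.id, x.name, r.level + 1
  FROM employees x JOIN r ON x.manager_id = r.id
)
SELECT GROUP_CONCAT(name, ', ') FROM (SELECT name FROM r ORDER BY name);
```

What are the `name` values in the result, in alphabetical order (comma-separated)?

Ivan, Mona, Raj, Tom, Walt

Base: id=4 (Mona) at level 0.
Iteration 1: rows with manager_id in {4} -> Tom (id 5, level 1), Ivan (id 7, level 1).
Iteration 2: rows with manager_id in {5,7} -> Raj (id 6, level 2).
Iteration 3: rows with manager_id in {6} -> Walt (id 10, level 3).
Iteration 4: no rows with manager_id in {10}; recursion stops.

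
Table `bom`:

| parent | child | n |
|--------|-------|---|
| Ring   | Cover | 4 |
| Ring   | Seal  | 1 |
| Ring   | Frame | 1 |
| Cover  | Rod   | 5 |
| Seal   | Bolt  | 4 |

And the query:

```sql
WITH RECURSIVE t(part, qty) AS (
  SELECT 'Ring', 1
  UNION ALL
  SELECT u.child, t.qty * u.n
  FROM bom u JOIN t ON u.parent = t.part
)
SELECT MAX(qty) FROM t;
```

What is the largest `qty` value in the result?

Base: (Ring, qty=1).
Iteration 1: components of {Ring} -> Cover = 1*4 = 4, Frame = 1*1 = 1, Seal = 1*1 = 1.
Iteration 2: components of {Cover,Frame,Seal} -> Bolt = 1*4 = 4, Rod = 4*5 = 20.
Iteration 3: no further components; recursion stops.
qty values: 1, 1, 4, 1, 20, 4; the maximum is 20.

20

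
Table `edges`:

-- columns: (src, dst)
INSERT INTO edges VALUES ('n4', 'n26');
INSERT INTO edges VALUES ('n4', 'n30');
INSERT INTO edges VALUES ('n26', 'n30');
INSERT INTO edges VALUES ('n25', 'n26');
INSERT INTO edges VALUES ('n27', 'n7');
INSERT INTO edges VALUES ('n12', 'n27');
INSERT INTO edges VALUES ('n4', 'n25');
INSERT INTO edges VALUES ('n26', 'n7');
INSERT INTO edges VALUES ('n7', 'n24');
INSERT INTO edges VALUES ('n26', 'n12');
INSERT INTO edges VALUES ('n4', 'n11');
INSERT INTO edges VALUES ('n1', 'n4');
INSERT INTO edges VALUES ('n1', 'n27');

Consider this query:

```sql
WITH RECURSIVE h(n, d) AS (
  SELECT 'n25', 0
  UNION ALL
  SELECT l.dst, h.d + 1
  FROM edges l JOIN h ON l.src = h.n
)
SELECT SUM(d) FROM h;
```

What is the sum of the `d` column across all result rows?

22

Base: (n25, d=0).
Iteration 1: edges from {n25} -> (n26, d=1).
Iteration 2: edges from {n26} -> (n12, d=2), (n30, d=2), (n7, d=2).
Iteration 3: edges from {n12,n30,n7} -> (n24, d=3), (n27, d=3).
Iteration 4: edges from {n24,n27} -> (n7, d=4).
Iteration 5: edges from {n7} -> (n24, d=5).
Iteration 6: no outgoing edges from {n24}; recursion stops.
SUM(d) = 0 + 1 + 2 + 2 + 2 + 3 + 3 + 4 + 5 = 22.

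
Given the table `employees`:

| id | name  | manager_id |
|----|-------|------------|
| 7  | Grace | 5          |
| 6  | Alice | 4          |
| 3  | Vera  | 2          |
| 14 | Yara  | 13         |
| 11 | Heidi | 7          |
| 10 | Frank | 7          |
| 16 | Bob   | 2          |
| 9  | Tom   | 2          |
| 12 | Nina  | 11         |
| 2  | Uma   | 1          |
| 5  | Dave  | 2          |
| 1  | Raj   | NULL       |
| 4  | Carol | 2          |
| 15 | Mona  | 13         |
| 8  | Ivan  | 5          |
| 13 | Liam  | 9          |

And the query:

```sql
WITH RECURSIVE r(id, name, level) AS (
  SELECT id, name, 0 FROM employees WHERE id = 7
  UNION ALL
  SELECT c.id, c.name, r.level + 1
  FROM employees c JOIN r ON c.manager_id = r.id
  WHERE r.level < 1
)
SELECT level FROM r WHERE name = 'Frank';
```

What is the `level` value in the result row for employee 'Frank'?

1

Base: id=7 (Grace) at level 0.
Iteration 1: rows with manager_id in {7} -> Frank (id 10, level 1), Heidi (id 11, level 1).
Iteration 2: level < 1 fails for all current rows; recursion stops.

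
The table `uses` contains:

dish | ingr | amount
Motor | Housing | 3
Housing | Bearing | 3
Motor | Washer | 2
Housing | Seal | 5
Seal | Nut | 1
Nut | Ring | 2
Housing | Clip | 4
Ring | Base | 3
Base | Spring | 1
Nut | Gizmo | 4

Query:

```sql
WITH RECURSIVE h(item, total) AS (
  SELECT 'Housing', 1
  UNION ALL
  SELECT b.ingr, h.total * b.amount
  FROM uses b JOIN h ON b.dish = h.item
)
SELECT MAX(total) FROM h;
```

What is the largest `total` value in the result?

30

Base: (Housing, total=1).
Iteration 1: components of {Housing} -> Bearing = 1*3 = 3, Clip = 1*4 = 4, Seal = 1*5 = 5.
Iteration 2: components of {Bearing,Clip,Seal} -> Nut = 5*1 = 5.
Iteration 3: components of {Nut} -> Gizmo = 5*4 = 20, Ring = 5*2 = 10.
Iteration 4: components of {Gizmo,Ring} -> Base = 10*3 = 30.
Iteration 5: components of {Base} -> Spring = 30*1 = 30.
Iteration 6: no further components; recursion stops.
total values: 1, 3, 5, 4, 5, 10, 20, 30, 30; the maximum is 30.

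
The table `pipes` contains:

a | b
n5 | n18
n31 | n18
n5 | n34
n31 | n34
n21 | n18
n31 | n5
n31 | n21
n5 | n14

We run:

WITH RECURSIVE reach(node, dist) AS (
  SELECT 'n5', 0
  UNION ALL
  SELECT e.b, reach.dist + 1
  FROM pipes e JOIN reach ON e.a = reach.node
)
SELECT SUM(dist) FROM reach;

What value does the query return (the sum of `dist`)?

Base: (n5, dist=0).
Iteration 1: edges from {n5} -> (n14, dist=1), (n18, dist=1), (n34, dist=1).
Iteration 2: no outgoing edges from {n14,n18,n34}; recursion stops.
SUM(dist) = 0 + 1 + 1 + 1 = 3.

3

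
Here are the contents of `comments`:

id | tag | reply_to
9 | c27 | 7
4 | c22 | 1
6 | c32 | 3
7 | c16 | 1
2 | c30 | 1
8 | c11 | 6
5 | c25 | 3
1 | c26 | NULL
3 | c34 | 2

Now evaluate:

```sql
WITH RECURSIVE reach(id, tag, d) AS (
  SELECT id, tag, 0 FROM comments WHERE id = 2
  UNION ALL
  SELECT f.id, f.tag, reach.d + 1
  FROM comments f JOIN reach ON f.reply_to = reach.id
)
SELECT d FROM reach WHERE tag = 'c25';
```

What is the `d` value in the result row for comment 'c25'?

2

Base: id=2 (c30) at d 0.
Iteration 1: rows with reply_to in {2} -> c34 (id 3, d 1).
Iteration 2: rows with reply_to in {3} -> c25 (id 5, d 2), c32 (id 6, d 2).
Iteration 3: rows with reply_to in {5,6} -> c11 (id 8, d 3).
Iteration 4: no rows with reply_to in {8}; recursion stops.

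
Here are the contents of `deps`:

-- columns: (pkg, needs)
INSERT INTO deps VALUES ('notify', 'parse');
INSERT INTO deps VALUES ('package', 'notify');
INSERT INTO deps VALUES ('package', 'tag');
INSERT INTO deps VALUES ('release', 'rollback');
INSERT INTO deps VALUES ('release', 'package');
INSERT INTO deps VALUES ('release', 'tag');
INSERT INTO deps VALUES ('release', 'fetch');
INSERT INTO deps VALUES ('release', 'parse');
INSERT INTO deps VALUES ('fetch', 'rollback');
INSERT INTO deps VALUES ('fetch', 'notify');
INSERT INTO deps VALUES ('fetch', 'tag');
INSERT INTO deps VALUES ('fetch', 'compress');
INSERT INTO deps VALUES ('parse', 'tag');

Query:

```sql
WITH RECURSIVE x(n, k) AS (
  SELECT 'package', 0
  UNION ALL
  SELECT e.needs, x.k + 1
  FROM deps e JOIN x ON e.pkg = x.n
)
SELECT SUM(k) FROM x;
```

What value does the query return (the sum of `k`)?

7

Base: (package, k=0).
Iteration 1: edges from {package} -> (notify, k=1), (tag, k=1).
Iteration 2: edges from {notify,tag} -> (parse, k=2).
Iteration 3: edges from {parse} -> (tag, k=3).
Iteration 4: no outgoing edges from {tag}; recursion stops.
SUM(k) = 0 + 1 + 1 + 2 + 3 = 7.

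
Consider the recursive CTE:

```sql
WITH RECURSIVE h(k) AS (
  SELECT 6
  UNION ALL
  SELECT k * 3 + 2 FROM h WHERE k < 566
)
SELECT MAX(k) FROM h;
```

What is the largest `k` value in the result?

566

Base: k=6.
Iteration 1: 6 < 566 holds -> k = 6 * 3 + 2 = 20.
Iteration 2: 20 < 566 holds -> k = 20 * 3 + 2 = 62.
Iteration 3: 62 < 566 holds -> k = 62 * 3 + 2 = 188.
Iteration 4: 188 < 566 holds -> k = 188 * 3 + 2 = 566.
Iteration 5: 566 < 566 fails; recursion stops.
k values: 6, 20, 62, 188, 566; the maximum is 566.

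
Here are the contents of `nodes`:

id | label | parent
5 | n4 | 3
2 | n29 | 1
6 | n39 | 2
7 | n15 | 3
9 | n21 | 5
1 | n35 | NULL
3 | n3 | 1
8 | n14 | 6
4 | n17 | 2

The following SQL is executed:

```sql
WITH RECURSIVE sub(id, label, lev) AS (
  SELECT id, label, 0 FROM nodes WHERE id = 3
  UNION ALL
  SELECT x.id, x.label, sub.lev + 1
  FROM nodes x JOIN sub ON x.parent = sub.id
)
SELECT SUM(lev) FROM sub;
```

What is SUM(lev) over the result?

4

Base: id=3 (n3) at lev 0.
Iteration 1: rows with parent in {3} -> n4 (id 5, lev 1), n15 (id 7, lev 1).
Iteration 2: rows with parent in {5,7} -> n21 (id 9, lev 2).
Iteration 3: no rows with parent in {9}; recursion stops.
SUM(lev) = 0 + 1 + 1 + 2 = 4.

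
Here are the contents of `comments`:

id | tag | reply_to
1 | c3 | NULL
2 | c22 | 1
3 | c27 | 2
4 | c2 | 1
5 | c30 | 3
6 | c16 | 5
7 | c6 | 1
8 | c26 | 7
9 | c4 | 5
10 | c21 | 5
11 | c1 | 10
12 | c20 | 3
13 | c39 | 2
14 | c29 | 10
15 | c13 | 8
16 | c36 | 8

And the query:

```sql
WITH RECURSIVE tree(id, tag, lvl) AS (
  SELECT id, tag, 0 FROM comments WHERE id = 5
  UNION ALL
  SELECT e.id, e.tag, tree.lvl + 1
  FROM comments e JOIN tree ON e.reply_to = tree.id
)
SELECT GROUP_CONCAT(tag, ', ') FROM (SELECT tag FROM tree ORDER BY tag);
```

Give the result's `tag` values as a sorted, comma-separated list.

Base: id=5 (c30) at lvl 0.
Iteration 1: rows with reply_to in {5} -> c16 (id 6, lvl 1), c4 (id 9, lvl 1), c21 (id 10, lvl 1).
Iteration 2: rows with reply_to in {6,9,10} -> c1 (id 11, lvl 2), c29 (id 14, lvl 2).
Iteration 3: no rows with reply_to in {11,14}; recursion stops.

c1, c16, c21, c29, c30, c4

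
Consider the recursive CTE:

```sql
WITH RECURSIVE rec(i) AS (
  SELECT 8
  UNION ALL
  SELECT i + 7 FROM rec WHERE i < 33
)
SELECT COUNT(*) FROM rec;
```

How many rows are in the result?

Base: i=8.
Iteration 1: 8 < 33 holds -> i = 8 + 7 = 15.
Iteration 2: 15 < 33 holds -> i = 15 + 7 = 22.
Iteration 3: 22 < 33 holds -> i = 22 + 7 = 29.
Iteration 4: 29 < 33 holds -> i = 29 + 7 = 36.
Iteration 5: 36 < 33 fails; recursion stops.
Total rows emitted: 5.

5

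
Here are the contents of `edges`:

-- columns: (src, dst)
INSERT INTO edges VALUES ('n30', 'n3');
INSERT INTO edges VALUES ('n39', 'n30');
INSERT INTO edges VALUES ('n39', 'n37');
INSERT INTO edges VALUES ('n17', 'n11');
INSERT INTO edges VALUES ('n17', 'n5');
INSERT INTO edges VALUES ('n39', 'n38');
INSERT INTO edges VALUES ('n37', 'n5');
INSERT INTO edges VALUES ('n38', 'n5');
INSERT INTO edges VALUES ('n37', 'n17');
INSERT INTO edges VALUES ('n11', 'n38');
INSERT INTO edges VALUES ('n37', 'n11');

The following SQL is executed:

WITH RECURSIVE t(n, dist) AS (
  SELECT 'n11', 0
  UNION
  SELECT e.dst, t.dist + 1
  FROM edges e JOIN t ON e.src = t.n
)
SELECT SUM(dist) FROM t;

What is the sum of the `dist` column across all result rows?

Base: (n11, dist=0).
Iteration 1: edges from {n11} -> (n38, dist=1).
Iteration 2: edges from {n38} -> (n5, dist=2).
Iteration 3: no outgoing edges from {n5}; recursion stops.
SUM(dist) = 0 + 1 + 2 = 3.

3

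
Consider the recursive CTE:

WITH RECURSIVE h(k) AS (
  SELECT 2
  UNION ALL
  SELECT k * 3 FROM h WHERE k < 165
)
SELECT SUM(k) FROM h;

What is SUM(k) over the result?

Base: k=2.
Iteration 1: 2 < 165 holds -> k = 2 * 3 = 6.
Iteration 2: 6 < 165 holds -> k = 6 * 3 = 18.
Iteration 3: 18 < 165 holds -> k = 18 * 3 = 54.
Iteration 4: 54 < 165 holds -> k = 54 * 3 = 162.
Iteration 5: 162 < 165 holds -> k = 162 * 3 = 486.
Iteration 6: 486 < 165 fails; recursion stops.
SUM(k) = 2 + 6 + 18 + 54 + 162 + 486 = 728.

728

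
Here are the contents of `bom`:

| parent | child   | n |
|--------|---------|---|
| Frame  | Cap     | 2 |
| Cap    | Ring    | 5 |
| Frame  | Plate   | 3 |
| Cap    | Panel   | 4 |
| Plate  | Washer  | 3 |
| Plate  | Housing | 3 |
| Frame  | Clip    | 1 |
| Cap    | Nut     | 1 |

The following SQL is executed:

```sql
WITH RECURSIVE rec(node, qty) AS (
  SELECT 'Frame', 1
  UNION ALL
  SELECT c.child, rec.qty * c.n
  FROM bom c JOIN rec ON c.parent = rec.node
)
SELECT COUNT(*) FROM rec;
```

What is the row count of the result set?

9

Base: (Frame, qty=1).
Iteration 1: components of {Frame} -> Cap = 1*2 = 2, Clip = 1*1 = 1, Plate = 1*3 = 3.
Iteration 2: components of {Cap,Clip,Plate} -> Housing = 3*3 = 9, Nut = 2*1 = 2, Panel = 2*4 = 8, Ring = 2*5 = 10, Washer = 3*3 = 9.
Iteration 3: no further components; recursion stops.
Total rows emitted: 9.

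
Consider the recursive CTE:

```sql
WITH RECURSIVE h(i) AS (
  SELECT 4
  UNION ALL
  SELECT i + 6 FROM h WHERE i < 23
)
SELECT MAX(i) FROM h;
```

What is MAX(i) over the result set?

28

Base: i=4.
Iteration 1: 4 < 23 holds -> i = 4 + 6 = 10.
Iteration 2: 10 < 23 holds -> i = 10 + 6 = 16.
Iteration 3: 16 < 23 holds -> i = 16 + 6 = 22.
Iteration 4: 22 < 23 holds -> i = 22 + 6 = 28.
Iteration 5: 28 < 23 fails; recursion stops.
i values: 4, 10, 16, 22, 28; the maximum is 28.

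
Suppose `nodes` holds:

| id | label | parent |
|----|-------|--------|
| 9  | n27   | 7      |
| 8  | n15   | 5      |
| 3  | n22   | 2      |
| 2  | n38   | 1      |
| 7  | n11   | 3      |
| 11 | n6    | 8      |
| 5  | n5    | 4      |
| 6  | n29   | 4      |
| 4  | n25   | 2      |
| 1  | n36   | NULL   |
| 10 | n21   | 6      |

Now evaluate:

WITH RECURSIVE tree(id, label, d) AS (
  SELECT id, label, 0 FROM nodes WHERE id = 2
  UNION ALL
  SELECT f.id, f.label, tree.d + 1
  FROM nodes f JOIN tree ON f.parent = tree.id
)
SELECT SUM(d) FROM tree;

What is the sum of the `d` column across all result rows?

21

Base: id=2 (n38) at d 0.
Iteration 1: rows with parent in {2} -> n22 (id 3, d 1), n25 (id 4, d 1).
Iteration 2: rows with parent in {3,4} -> n5 (id 5, d 2), n29 (id 6, d 2), n11 (id 7, d 2).
Iteration 3: rows with parent in {5,6,7} -> n15 (id 8, d 3), n27 (id 9, d 3), n21 (id 10, d 3).
Iteration 4: rows with parent in {8,9,10} -> n6 (id 11, d 4).
Iteration 5: no rows with parent in {11}; recursion stops.
SUM(d) = 0 + 1 + 1 + 2 + 2 + 2 + 3 + 3 + 3 + 4 = 21.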